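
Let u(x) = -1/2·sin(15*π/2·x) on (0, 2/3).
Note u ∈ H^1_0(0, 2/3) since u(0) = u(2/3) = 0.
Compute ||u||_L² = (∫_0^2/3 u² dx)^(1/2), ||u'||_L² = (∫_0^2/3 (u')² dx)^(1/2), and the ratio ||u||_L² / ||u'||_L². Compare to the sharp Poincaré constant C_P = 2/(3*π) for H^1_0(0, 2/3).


||u||_L² / ||u'||_L² = 2/(15*π) < C_P = 2/(3*π).

u(x) = -1/2·sin(15*π/2·x), so u'(x) = -15*π*cos(15*π*x/2)/4.
Writing u(x) = A·sin(kπx/L) with A = -1/2 and k = 5, use ∫_0^L sin²(kπx/L) dx = L/2 and ∫_0^L cos²(kπx/L) dx = L/2.
u² = 1/4·sin²(15*π/2·x) and (u')² = 225*π^2/16·cos²(15*π/2·x), and each of sin², cos² integrates to L/2 = 1/3 over (0, 2/3).
∫_0^2/3 u² dx = 1/12, so ||u||_L² = sqrt(3)/6.
∫_0^2/3 (u')² dx = 75*π^2/16, so ||u'||_L² = 5*sqrt(3)*π/4.
Ratio ||u||_L² / ||u'||_L² = 2/(15*π).
Sharp Poincaré constant on H^1_0(0, 2/3) is C_P = L/π = 2/(3*π), achieved by sin(3*π/2·x).
This is the k = 5 harmonic; the ratio L/(kπ) is strictly less than C_P = L/π, consistent with the sharp inequality ||u||_L² ≤ C_P ||u'||_L².


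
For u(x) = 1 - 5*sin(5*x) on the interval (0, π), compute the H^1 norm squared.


||u||_{H^1(0,π)}^2 = -4 + 326*π

u'(x) = -25*cos(5*x).
Expand u² and (u')² and integrate term by term on (0, π), using: for integers n ≥ 1, ∫_0^π sin²(nx) dx = ∫_0^π cos²(nx) dx = π/2; for n ≠ n', ∫_0^π sin(nx)sin(n'x) dx = ∫_0^π cos(nx)cos(n'x) dx = 0; and by product-to-sum, ∫_0^π sin(nx)cos(n'x) dx = ½∫_0^π [sin((n+n')x) + sin((n−n')x)] dx, which is 0 when n+n' is even and 2n/(n²−n'²) when n+n' is odd (it need not vanish on (0, π)). For the constant mode: ∫_0^π 1 dx = π, ∫_0^π cos(nx) dx = 0, ∫_0^π sin(nx) dx = (1−(−1)^n)/n.
  u² squared terms: (1)²·∫1 dx = 1·π = π;  (-5)²·∫sin(5x)² dx = 25·π/2 = 25*π/2.
  u² cross terms: 2·(1)·(-5)·∫1·sin(5x) dx = -10·(2/5) = -4.
  So ∫_0^π u² dx = π + 25*π/2 − 4 = -4 + 27*π/2.
  (u')² squared terms: (-25)²·∫cos(5x)² dx = 625·π/2 = 625*π/2.
  So ∫_0^π (u')² dx = 625*π/2.
||u||_{H^1}^2 = (-4 + 27*π/2) + (625*π/2) = -4 + 326*π.


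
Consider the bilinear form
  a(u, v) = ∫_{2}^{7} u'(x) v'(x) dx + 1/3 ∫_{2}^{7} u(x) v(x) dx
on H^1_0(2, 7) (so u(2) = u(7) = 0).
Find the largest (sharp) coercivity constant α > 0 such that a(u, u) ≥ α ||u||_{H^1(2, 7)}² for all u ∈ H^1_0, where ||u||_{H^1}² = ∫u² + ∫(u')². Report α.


α = (25/3 + π^2)/(π^2 + 25)

Coercivity of a(·,·) on H^1_0(2, 7) means a(u, u) ≥ α ||u||_{H^1}² for every u ∈ H^1_0.
The interval has length L = 5, and Poincaré/coercivity depend only on L. Here a(u, u) = ∫(u')² + (1/3)·∫u².
Here 0 < c = 1/3 < 1. The condition a(u,u) ≥ α||u||_{H^1}² reads (1−α)∫(u')² ≥ (α−c)∫u². Any admissible α is ≤ 1 (rapidly oscillating u have ∫u²/∫(u')² → 0), and α = 1 would force 0 ≥ (1−c)∫u², impossible since c < 1; so 1−α > 0. By the sharp Poincaré inequality on H^1_0 of an interval of length L, ∫(u')² ≥ (π/L)²∫u² with equality for the first sine mode sin(π(x−x₀)/L) (x₀ the left endpoint), so the inequality holds for all u iff (1−α)(π/L)² ≥ α − c, i.e. α ≤ ((π/L)² + c)/((π/L)² + 1) = (1 + c(L/π)²)/(1 + (L/π)²). With (π/L)² = π^2/25 and c = 1/3, the largest admissible constant is α = ((π/L)² + c)/((π/L)² + 1).
Simplifying, α = (25/3 + π^2)/(π^2 + 25).


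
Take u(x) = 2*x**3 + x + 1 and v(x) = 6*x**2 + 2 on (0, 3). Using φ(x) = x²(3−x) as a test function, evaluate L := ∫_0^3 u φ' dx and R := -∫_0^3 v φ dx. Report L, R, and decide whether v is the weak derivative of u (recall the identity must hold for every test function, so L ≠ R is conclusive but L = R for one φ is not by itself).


LHS = -3051/20, RHS = -1593/10. No, v is not the weak derivative of u.

u(x) = 2*x**3 + x + 1, classical derivative u'(x) = 6*x**2 + 1.
φ(x) = x²(3−x), so φ'(x) = 3*x*(2 - x).
Note φ(0) = φ(3) = 0, so the boundary term u·φ vanishes.
LHS = ∫_0^3 u(x) φ'(x) dx = ∫_0^3 (-6*x^5 + 12*x^4 - 3*x^3 + 3*x^2 + 6*x) dx. Term by term:
  ∫_0^3 -6*x^5 dx = -729;  ∫_0^3 12*x^4 dx = 2916/5;  ∫_0^3 -3*x^3 dx = -243/4;
  ∫_0^3 3*x^2 dx = 27;  ∫_0^3 6*x dx = 27.
Sum: -729 + 2916/5 − 243/4 + 27 + 27 = -3051/20.
So LHS = -3051/20.
∫_0^3 v(x) φ(x) dx = ∫_0^3 (-6*x^5 + 18*x^4 - 2*x^3 + 6*x^2) dx. Term by term:
  ∫_0^3 -6*x^5 dx = -729;  ∫_0^3 18*x^4 dx = 4374/5;  ∫_0^3 -2*x^3 dx = -81/2;
  ∫_0^3 6*x^2 dx = 54.
Sum: -729 + 4374/5 − 81/2 + 54 = 1593/10.
So RHS = -∫_0^3 v(x) φ(x) dx = -1593/10.
LHS − RHS = 27/4 ≠ 0, so the identity fails.
(For a valid weak derivative the identity must hold for EVERY test function, in particular this one. The failure shows v is NOT the weak derivative of u.)
Correct weak derivative would be u'(x) = 6*x**2 + 1.


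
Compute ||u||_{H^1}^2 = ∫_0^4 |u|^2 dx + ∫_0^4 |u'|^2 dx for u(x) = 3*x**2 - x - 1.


||u||_{H^1}^2 = 30728/15

The H^1 norm (squared) on an interval (0, L) is
  ||u||_{H^1}^2 = ∫_0^L u(x)^2 dx + ∫_0^L u'(x)^2 dx.
Compute u'(x) = 6*x - 1.
Then u(x)^2 = 9*x**4 - 6*x**3 - 5*x**2 + 2*x + 1 and u'(x)^2 = 36*x**2 - 12*x + 1.
Integrate each monomial from 0 to 4 using ∫_0^4 c·x^n dx = c·4^(n+1)/(n+1):
  ∫_0^4 u(x)^2 dx = ∫_0^4 (9*x^4 - 6*x^3 - 5*x^2 + 2*x + 1) dx. Term by term:
    ∫_0^4 9*x^4 dx = 9216/5;  ∫_0^4 -6*x^3 dx = -384;  ∫_0^4 -5*x^2 dx = -320/3;
    ∫_0^4 2*x dx = 16;  ∫_0^4 1 dx = 4.
  Sum: 9216/5 − 384 − 320/3 + 16 + 4 = 20588/15.
  ∫_0^4 u'(x)^2 dx = ∫_0^4 (36*x^2 - 12*x + 1) dx. Term by term:
    ∫_0^4 36*x^2 dx = 768;  ∫_0^4 -12*x dx = -96;  ∫_0^4 1 dx = 4.
  Sum: 768 − 96 + 4 = 676.
Adding: ||u||_{H^1}^2 = 20588/15 + 676 = 30728/15.


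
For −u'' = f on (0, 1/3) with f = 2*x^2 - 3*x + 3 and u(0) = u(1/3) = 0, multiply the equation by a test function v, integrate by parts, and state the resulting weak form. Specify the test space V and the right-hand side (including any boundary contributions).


V = H^1_0(0, 1/3) (so v(0) = v(1/3) = 0); weak form: ∫_0^1/3 u'v' dx = ∫_0^1/3 (2*x^2 - 3*x + 3) v dx for all v ∈ V.

Multiply both sides by a test function v and integrate from 0 to 1/3:
  ∫_0^1/3 −u''(x) v(x) dx = ∫_0^1/3 f(x) v(x) dx.
Integrate the LHS by parts once:
  ∫_0^1/3 −u'' v dx = −[u'(x) v(x)]_0^1/3 + ∫_0^1/3 u'(x) v'(x) dx.
Thus ∫_0^1/3 u'(x) v'(x) dx = ∫_0^1/3 f(x) v(x) dx + [u'(x) v(x)]_0^1/3.
Choose V so that boundary terms are either known or forced to vanish.
u is Dirichlet: u(0) = u(1/3) = 0. Let V = H^1_0(0, 1/3); then v(0) = v(1/3) = 0, and [u' v]_0^1/3 = 0.
Weak formulation: find u (satisfying any essential BC) such that ∫_0^1/3 u'(x) v'(x) dx = ∫_0^1/3 f v dx for all v ∈ V.
Substituting f(x) = 2*x^2 - 3*x + 3, the right-hand side is ∫_0^1/3 (2*x^2 - 3*x + 3) v dx.


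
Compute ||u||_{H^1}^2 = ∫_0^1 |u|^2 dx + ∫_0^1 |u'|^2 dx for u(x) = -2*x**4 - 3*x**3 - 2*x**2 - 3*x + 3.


||u||_{H^1}^2 = 9094/63

The H^1 norm (squared) on an interval (0, L) is
  ||u||_{H^1}^2 = ∫_0^L u(x)^2 dx + ∫_0^L u'(x)^2 dx.
Compute u'(x) = -8*x**3 - 9*x**2 - 4*x - 3.
Then u(x)^2 = 4*x**8 + 12*x**7 + 17*x**6 + 24*x**5 + 10*x**4 - 6*x**3 - 3*x**2 - 18*x + 9 and u'(x)^2 = 64*x**6 + 144*x**5 + 145*x**4 + 120*x**3 + 70*x**2 + 24*x + 9.
Integrate each monomial from 0 to 1 using ∫_0^1 c·x^n dx = c·1^(n+1)/(n+1):
  ∫_0^1 u(x)^2 dx = ∫_0^1 (4*x^8 + 12*x^7 + 17*x^6 + 24*x^5 + 10*x^4 - 6*x^3 - 3*x^2 - 18*x + 9) dx. Term by term:
    ∫_0^1 4*x^8 dx = 4/9;  ∫_0^1 12*x^7 dx = 3/2;  ∫_0^1 17*x^6 dx = 17/7;
    ∫_0^1 24*x^5 dx = 4;  ∫_0^1 10*x^4 dx = 2;  ∫_0^1 -6*x^3 dx = -3/2;
    ∫_0^1 -3*x^2 dx = -1;  ∫_0^1 -18*x dx = -9;  ∫_0^1 9 dx = 9.
  Sum: 4/9 + 3/2 + 17/7 + 4 + 2 − 3/2 − 1 − 9 + 9 = 496/63.
  ∫_0^1 u'(x)^2 dx = ∫_0^1 (64*x^6 + 144*x^5 + 145*x^4 + 120*x^3 + 70*x^2 + 24*x + 9) dx. Term by term:
    ∫_0^1 64*x^6 dx = 64/7;  ∫_0^1 144*x^5 dx = 24;  ∫_0^1 145*x^4 dx = 29;
    ∫_0^1 120*x^3 dx = 30;  ∫_0^1 70*x^2 dx = 70/3;  ∫_0^1 24*x dx = 12;
    ∫_0^1 9 dx = 9.
  Sum: 64/7 + 24 + 29 + 30 + 70/3 + 12 + 9 = 2866/21.
Adding: ||u||_{H^1}^2 = 496/63 + 2866/21 = 9094/63.


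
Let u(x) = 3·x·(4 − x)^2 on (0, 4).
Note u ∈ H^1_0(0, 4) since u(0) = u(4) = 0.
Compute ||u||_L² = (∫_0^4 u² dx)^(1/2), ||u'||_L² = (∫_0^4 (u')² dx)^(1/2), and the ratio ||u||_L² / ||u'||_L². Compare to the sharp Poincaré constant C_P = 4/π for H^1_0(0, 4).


||u||_L² / ||u'||_L² = 2*sqrt(14)/7 < C_P = 4/π.

u(x) = 3·x·(4 − x)^2, so u'(x) = 3*(x - 4)*(3*x - 4).
u(x) = 3·x·(4 − x)^2 vanishes at x = 0 and x = 4, so u ∈ H^1_0(0, 4). Differentiate via the product rule and integrate the resulting polynomials term by term.
  ∫_0^4 u² dx = ∫_0^4 (9*x^6 - 144*x^5 + 864*x^4 - 2304*x^3 + 2304*x^2) dx. Term by term:
    ∫_0^4 9*x^6 dx = 147456/7;  ∫_0^4 -144*x^5 dx = -98304;  ∫_0^4 864*x^4 dx = 884736/5;
    ∫_0^4 -2304*x^3 dx = -147456;  ∫_0^4 2304*x^2 dx = 49152.
  Sum: 147456/7 − 98304 + 884736/5 − 147456 + 49152 = 49152/35.
  ∫_0^4 (u')² dx = ∫_0^4 (81*x^4 - 864*x^3 + 3168*x^2 - 4608*x + 2304) dx. Term by term:
    ∫_0^4 81*x^4 dx = 82944/5;  ∫_0^4 -864*x^3 dx = -55296;  ∫_0^4 3168*x^2 dx = 67584;
    ∫_0^4 -4608*x dx = -36864;  ∫_0^4 2304 dx = 9216.
  Sum: 82944/5 − 55296 + 67584 − 36864 + 9216 = 6144/5.
∫_0^4 u² dx = 49152/35, so ||u||_L² = 128*sqrt(105)/35.
∫_0^4 (u')² dx = 6144/5, so ||u'||_L² = 32*sqrt(30)/5.
Ratio ||u||_L² / ||u'||_L² = 2*sqrt(14)/7.
Sharp Poincaré constant on H^1_0(0, 4) is C_P = L/π = 4/π, achieved by sin(π/4·x).
A polynomial bump cannot attain the sharp Poincaré constant (only the first sine eigenfunction does), so the ratio is strictly less than C_P, consistent with ||u||_L² ≤ C_P ||u'||_L².


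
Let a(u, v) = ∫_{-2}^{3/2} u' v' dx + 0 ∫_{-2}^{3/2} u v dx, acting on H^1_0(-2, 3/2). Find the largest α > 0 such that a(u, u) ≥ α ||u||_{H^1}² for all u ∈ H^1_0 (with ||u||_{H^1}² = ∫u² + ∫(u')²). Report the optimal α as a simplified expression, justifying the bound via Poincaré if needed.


α = 4*π^2/(4*π^2 + 49)

Coercivity of a(·,·) on H^1_0(-2, 3/2) means a(u, u) ≥ α ||u||_{H^1}² for every u ∈ H^1_0.
The interval has length L = 7/2, and Poincaré/coercivity depend only on L. Here a(u, u) = ∫(u')² + (0)·∫u².
Here c = 0, so a(u,u) = ∫(u')² alone. The condition a(u,u) ≥ α||u||_{H^1}² reads (1−α)∫(u')² ≥ (α−c)∫u². Any admissible α is ≤ 1 (rapidly oscillating u have ∫u²/∫(u')² → 0), and α = 1 would force 0 ≥ (1−c)∫u², impossible since c < 1; so 1−α > 0. By the sharp Poincaré inequality on H^1_0 of an interval of length L, ∫(u')² ≥ (π/L)²∫u² with equality for the first sine mode sin(π(x−x₀)/L) (x₀ the left endpoint), so the inequality holds for all u iff (1−α)(π/L)² ≥ α − c, i.e. α ≤ ((π/L)² + c)/((π/L)² + 1) = (1 + c(L/π)²)/(1 + (L/π)²). (Direct route, valid since c ≤ 0: Poincaré gives c∫u² ≥ c(L/π)²∫(u')², so a(u,u) ≥ (1 + c(L/π)²)∫(u')², while ||u||_{H^1}² ≤ (1 + (L/π)²)∫(u')²; dividing yields the same α.) With (π/L)² = 4*π^2/49 and c = 0, the largest admissible constant is α = ((π/L)² + c)/((π/L)² + 1).
Simplifying, α = 4*π^2/(4*π^2 + 49).


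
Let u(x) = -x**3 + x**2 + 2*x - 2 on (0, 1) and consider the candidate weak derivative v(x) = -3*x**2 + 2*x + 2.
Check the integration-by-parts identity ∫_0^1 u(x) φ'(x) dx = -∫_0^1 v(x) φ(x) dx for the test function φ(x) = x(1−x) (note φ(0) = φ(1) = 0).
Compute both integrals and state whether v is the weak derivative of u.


LHS = -7/20, RHS = -7/20. Yes, v = u' weakly.

u(x) = -x**3 + x**2 + 2*x - 2, classical derivative u'(x) = -3*x**2 + 2*x + 2.
φ(x) = x(1−x), so φ'(x) = 1 - 2*x.
Note φ(0) = φ(1) = 0, so the boundary term u·φ vanishes.
LHS = ∫_0^1 u(x) φ'(x) dx = ∫_0^1 (2*x^4 - 3*x^3 - 3*x^2 + 6*x - 2) dx. Term by term:
  ∫_0^1 2*x^4 dx = 2/5;  ∫_0^1 -3*x^3 dx = -3/4;  ∫_0^1 -3*x^2 dx = -1;
  ∫_0^1 6*x dx = 3;  ∫_0^1 -2 dx = -2.
Sum: 2/5 − 3/4 − 1 + 3 − 2 = -7/20.
So LHS = -7/20.
∫_0^1 v(x) φ(x) dx = ∫_0^1 (3*x^4 - 5*x^3 + 2*x) dx. Term by term:
  ∫_0^1 3*x^4 dx = 3/5;  ∫_0^1 -5*x^3 dx = -5/4;  ∫_0^1 2*x dx = 1.
Sum: 3/5 − 5/4 + 1 = 7/20.
So RHS = -∫_0^1 v(x) φ(x) dx = -7/20.
LHS = RHS, so the identity holds for this test φ.
Moreover u is smooth here and v(x) = u'(x) = -3*x**2 + 2*x + 2 pointwise, so the identity holds for every test function. Hence v is the weak derivative of u.


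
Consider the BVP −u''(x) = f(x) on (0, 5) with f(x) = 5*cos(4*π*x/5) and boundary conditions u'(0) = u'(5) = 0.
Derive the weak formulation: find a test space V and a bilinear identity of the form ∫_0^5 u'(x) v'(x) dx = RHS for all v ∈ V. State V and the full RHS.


V = H^1(0, 5) (no boundary constraint on v; u is determined up to an additive constant); weak form: ∫_0^5 u'v' dx = ∫_0^5 (5*cos(4*π*x/5)) v dx for all v ∈ V.

Multiply both sides by a test function v and integrate from 0 to 5:
  ∫_0^5 −u''(x) v(x) dx = ∫_0^5 f(x) v(x) dx.
Integrate the LHS by parts once:
  ∫_0^5 −u'' v dx = −[u'(x) v(x)]_0^5 + ∫_0^5 u'(x) v'(x) dx.
Thus ∫_0^5 u'(x) v'(x) dx = ∫_0^5 f(x) v(x) dx + [u'(x) v(x)]_0^5.
Choose V so that boundary terms are either known or forced to vanish.
u has homogeneous Neumann: u'(0) = u'(5) = 0. So [u' v]_0^5 = 0·v(5) − 0·v(0) = 0 for any v; take V = H^1(0, 5).
Weak formulation: find u (satisfying any essential BC) such that ∫_0^5 u'(x) v'(x) dx = ∫_0^5 f v dx for all v ∈ V (homogeneous Neumann, so boundary terms vanish).
Substituting f(x) = 5*cos(4*π*x/5), the right-hand side is ∫_0^5 (5*cos(4*π*x/5)) v dx.
Compatibility check (pure Neumann): taking v ≡ 1 ∈ V gives 0 = ∫_0^5 f dx + (0) − (0), i.e. ∫_0^5 f dx must equal u'(0) − u'(5) = 0. Indeed ∫_0^5 (5*cos(4*π*x/5)) dx = 0, so the data are compatible. The solution is then unique only up to an additive constant (fix it e.g. by requiring ∫_0^5 u dx = 0).


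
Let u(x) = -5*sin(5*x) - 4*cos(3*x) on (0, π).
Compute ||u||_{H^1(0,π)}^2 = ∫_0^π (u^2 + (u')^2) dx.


||u||_{H^1(0,π)}^2 = 405*π

u'(x) = 12*sin(3*x) - 25*cos(5*x).
Expand u² and (u')² and integrate term by term on (0, π), using: for integers n ≥ 1, ∫_0^π sin²(nx) dx = ∫_0^π cos²(nx) dx = π/2; for n ≠ n', ∫_0^π sin(nx)sin(n'x) dx = ∫_0^π cos(nx)cos(n'x) dx = 0; and by product-to-sum, ∫_0^π sin(nx)cos(n'x) dx = ½∫_0^π [sin((n+n')x) + sin((n−n')x)] dx, which is 0 when n+n' is even and 2n/(n²−n'²) when n+n' is odd (it need not vanish on (0, π)).
  u² squared terms: (-5)²·∫sin(5x)² dx = 25·π/2 = 25*π/2;  (-4)²·∫cos(3x)² dx = 16·π/2 = 8*π.
  u² cross terms: 2·(-5)·(-4)·∫sin(5x)·cos(3x) dx = 40·(0) = 0.
  So ∫_0^π u² dx = 25*π/2 + 8*π + 0 = 41*π/2.
  (u')² squared terms: (-25)²·∫cos(5x)² dx = 625·π/2 = 625*π/2;  (12)²·∫sin(3x)² dx = 144·π/2 = 72*π.
  (u')² cross terms: 2·(-25)·(12)·∫cos(5x)·sin(3x) dx = -600·(0) = 0.
  So ∫_0^π (u')² dx = 625*π/2 + 72*π + 0 = 769*π/2.
||u||_{H^1}^2 = (41*π/2) + (769*π/2) = 405*π.


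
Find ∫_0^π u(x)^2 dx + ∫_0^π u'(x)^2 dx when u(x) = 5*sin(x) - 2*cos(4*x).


||u||_{H^1(0,π)}^2 = 136/3 + 59*π

u'(x) = 8*sin(4*x) + 5*cos(x).
Expand u² and (u')² and integrate term by term on (0, π), using: for integers n ≥ 1, ∫_0^π sin²(nx) dx = ∫_0^π cos²(nx) dx = π/2; for n ≠ n', ∫_0^π sin(nx)sin(n'x) dx = ∫_0^π cos(nx)cos(n'x) dx = 0; and by product-to-sum, ∫_0^π sin(nx)cos(n'x) dx = ½∫_0^π [sin((n+n')x) + sin((n−n')x)] dx, which is 0 when n+n' is even and 2n/(n²−n'²) when n+n' is odd (it need not vanish on (0, π)).
  u² squared terms: (-2)²·∫cos(4x)² dx = 4·π/2 = 2*π;  (5)²·∫sin(x)² dx = 25·π/2 = 25*π/2.
  u² cross terms: 2·(-2)·(5)·∫cos(4x)·sin(x) dx = -20·(-2/15) = 8/3.
  So ∫_0^π u² dx = 2*π + 25*π/2 + 8/3 = 8/3 + 29*π/2.
  (u')² squared terms: (5)²·∫cos(x)² dx = 25·π/2 = 25*π/2;  (8)²·∫sin(4x)² dx = 64·π/2 = 32*π.
  (u')² cross terms: 2·(5)·(8)·∫cos(x)·sin(4x) dx = 80·(8/15) = 128/3.
  So ∫_0^π (u')² dx = 25*π/2 + 32*π + 128/3 = 128/3 + 89*π/2.
||u||_{H^1}^2 = (8/3 + 29*π/2) + (128/3 + 89*π/2) = 136/3 + 59*π.


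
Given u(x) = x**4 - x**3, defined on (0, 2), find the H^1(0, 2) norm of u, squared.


||u||_{H^1}^2 = 33184/315

The H^1 norm (squared) on an interval (0, L) is
  ||u||_{H^1}^2 = ∫_0^L u(x)^2 dx + ∫_0^L u'(x)^2 dx.
Compute u'(x) = 4*x**3 - 3*x**2.
Then u(x)^2 = x**8 - 2*x**7 + x**6 and u'(x)^2 = 16*x**6 - 24*x**5 + 9*x**4.
Integrate each monomial from 0 to 2 using ∫_0^2 c·x^n dx = c·2^(n+1)/(n+1):
  ∫_0^2 u(x)^2 dx = ∫_0^2 (x^8 - 2*x^7 + x^6) dx. Term by term:
    ∫_0^2 x^8 dx = 512/9;  ∫_0^2 -2*x^7 dx = -64;  ∫_0^2 x^6 dx = 128/7.
  Sum: 512/9 − 64 + 128/7 = 704/63.
  ∫_0^2 u'(x)^2 dx = ∫_0^2 (16*x^6 - 24*x^5 + 9*x^4) dx. Term by term:
    ∫_0^2 16*x^6 dx = 2048/7;  ∫_0^2 -24*x^5 dx = -256;  ∫_0^2 9*x^4 dx = 288/5.
  Sum: 2048/7 − 256 + 288/5 = 3296/35.
Adding: ||u||_{H^1}^2 = 704/63 + 3296/35 = 33184/315.


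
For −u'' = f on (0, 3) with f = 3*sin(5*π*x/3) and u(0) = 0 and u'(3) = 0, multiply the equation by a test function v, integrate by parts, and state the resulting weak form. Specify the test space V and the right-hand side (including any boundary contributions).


V = {v ∈ H^1(0, 3) : v(0) = 0} (test functions vanish at x = 0 where u is specified); weak form: ∫_0^3 u'v' dx = ∫_0^3 (3*sin(5*π*x/3)) v dx for all v ∈ V.

Multiply both sides by a test function v and integrate from 0 to 3:
  ∫_0^3 −u''(x) v(x) dx = ∫_0^3 f(x) v(x) dx.
Integrate the LHS by parts once:
  ∫_0^3 −u'' v dx = −[u'(x) v(x)]_0^3 + ∫_0^3 u'(x) v'(x) dx.
Thus ∫_0^3 u'(x) v'(x) dx = ∫_0^3 f(x) v(x) dx + [u'(x) v(x)]_0^3.
Choose V so that boundary terms are either known or forced to vanish.
Mixed BC: u(0) = 0 (Dirichlet) and u'(3) = 0 (Neumann). Define V = {v ∈ H^1(0, 3) : v(0) = 0}. Then [u' v]_0^3 = u'(3)·v(3) − u'(0)·0 = 0.
Weak formulation: find u (satisfying any essential BC) such that ∫_0^3 u'(x) v'(x) dx = ∫_0^3 f v dx for all v ∈ V (Dirichlet at 0 absorbed into V; the Neumann datum at x = 3 is zero, so no boundary term remains).
Substituting f(x) = 3*sin(5*π*x/3), the right-hand side is ∫_0^3 (3*sin(5*π*x/3)) v dx.


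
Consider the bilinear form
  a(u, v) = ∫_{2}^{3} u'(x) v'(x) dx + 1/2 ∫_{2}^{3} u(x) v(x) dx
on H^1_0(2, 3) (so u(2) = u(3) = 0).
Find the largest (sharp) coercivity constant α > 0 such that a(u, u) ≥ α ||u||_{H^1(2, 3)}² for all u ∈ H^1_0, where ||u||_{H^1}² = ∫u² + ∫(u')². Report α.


α = (1/2 + π^2)/(1 + π^2)

Coercivity of a(·,·) on H^1_0(2, 3) means a(u, u) ≥ α ||u||_{H^1}² for every u ∈ H^1_0.
The interval has length L = 1, and Poincaré/coercivity depend only on L. Here a(u, u) = ∫(u')² + (1/2)·∫u².
Here 0 < c = 1/2 < 1. The condition a(u,u) ≥ α||u||_{H^1}² reads (1−α)∫(u')² ≥ (α−c)∫u². Any admissible α is ≤ 1 (rapidly oscillating u have ∫u²/∫(u')² → 0), and α = 1 would force 0 ≥ (1−c)∫u², impossible since c < 1; so 1−α > 0. By the sharp Poincaré inequality on H^1_0 of an interval of length L, ∫(u')² ≥ (π/L)²∫u² with equality for the first sine mode sin(π(x−x₀)/L) (x₀ the left endpoint), so the inequality holds for all u iff (1−α)(π/L)² ≥ α − c, i.e. α ≤ ((π/L)² + c)/((π/L)² + 1) = (1 + c(L/π)²)/(1 + (L/π)²). With (π/L)² = π^2 and c = 1/2, the largest admissible constant is α = ((π/L)² + c)/((π/L)² + 1).
Simplifying, α = (1/2 + π^2)/(1 + π^2).


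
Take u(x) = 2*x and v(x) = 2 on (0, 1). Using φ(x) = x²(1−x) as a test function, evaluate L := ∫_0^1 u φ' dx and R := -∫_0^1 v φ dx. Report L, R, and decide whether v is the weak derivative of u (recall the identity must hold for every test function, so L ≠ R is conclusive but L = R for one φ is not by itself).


LHS = -1/6, RHS = -1/6. Yes, v = u' weakly.

u(x) = 2*x, classical derivative u'(x) = 2.
φ(x) = x²(1−x), so φ'(x) = x*(2 - 3*x).
Note φ(0) = φ(1) = 0, so the boundary term u·φ vanishes.
LHS = ∫_0^1 u(x) φ'(x) dx = ∫_0^1 (-6*x^3 + 4*x^2) dx. Term by term:
  ∫_0^1 -6*x^3 dx = -3/2;  ∫_0^1 4*x^2 dx = 4/3.
Sum: -3/2 + 4/3 = -1/6.
So LHS = -1/6.
∫_0^1 v(x) φ(x) dx = ∫_0^1 (-2*x^3 + 2*x^2) dx. Term by term:
  ∫_0^1 -2*x^3 dx = -1/2;  ∫_0^1 2*x^2 dx = 2/3.
Sum: -1/2 + 2/3 = 1/6.
So RHS = -∫_0^1 v(x) φ(x) dx = -1/6.
LHS = RHS, so the identity holds for this test φ.
Moreover u is smooth here and v(x) = u'(x) = 2 pointwise, so the identity holds for every test function. Hence v is the weak derivative of u.


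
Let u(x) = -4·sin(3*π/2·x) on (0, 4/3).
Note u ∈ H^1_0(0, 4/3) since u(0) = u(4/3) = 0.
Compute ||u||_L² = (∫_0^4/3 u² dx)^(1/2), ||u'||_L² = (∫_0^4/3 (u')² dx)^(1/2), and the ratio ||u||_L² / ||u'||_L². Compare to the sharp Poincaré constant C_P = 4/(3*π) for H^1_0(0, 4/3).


||u||_L² / ||u'||_L² = 2/(3*π) < C_P = 4/(3*π).

u(x) = -4·sin(3*π/2·x), so u'(x) = -6*π*cos(3*π*x/2).
Writing u(x) = A·sin(kπx/L) with A = -4 and k = 2, use ∫_0^L sin²(kπx/L) dx = L/2 and ∫_0^L cos²(kπx/L) dx = L/2.
u² = 16·sin²(3*π/2·x) and (u')² = 36*π^2·cos²(3*π/2·x), and each of sin², cos² integrates to L/2 = 2/3 over (0, 4/3).
∫_0^4/3 u² dx = 32/3, so ||u||_L² = 4*sqrt(6)/3.
∫_0^4/3 (u')² dx = 24*π^2, so ||u'||_L² = 2*sqrt(6)*π.
Ratio ||u||_L² / ||u'||_L² = 2/(3*π).
Sharp Poincaré constant on H^1_0(0, 4/3) is C_P = L/π = 4/(3*π), achieved by sin(3*π/4·x).
This is the k = 2 harmonic; the ratio L/(kπ) is strictly less than C_P = L/π, consistent with the sharp inequality ||u||_L² ≤ C_P ||u'||_L².


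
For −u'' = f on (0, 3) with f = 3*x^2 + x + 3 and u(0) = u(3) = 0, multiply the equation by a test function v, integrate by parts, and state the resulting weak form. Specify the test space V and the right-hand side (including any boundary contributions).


V = H^1_0(0, 3) (so v(0) = v(3) = 0); weak form: ∫_0^3 u'v' dx = ∫_0^3 (3*x^2 + x + 3) v dx for all v ∈ V.

Multiply both sides by a test function v and integrate from 0 to 3:
  ∫_0^3 −u''(x) v(x) dx = ∫_0^3 f(x) v(x) dx.
Integrate the LHS by parts once:
  ∫_0^3 −u'' v dx = −[u'(x) v(x)]_0^3 + ∫_0^3 u'(x) v'(x) dx.
Thus ∫_0^3 u'(x) v'(x) dx = ∫_0^3 f(x) v(x) dx + [u'(x) v(x)]_0^3.
Choose V so that boundary terms are either known or forced to vanish.
u is Dirichlet: u(0) = u(3) = 0. Let V = H^1_0(0, 3); then v(0) = v(3) = 0, and [u' v]_0^3 = 0.
Weak formulation: find u (satisfying any essential BC) such that ∫_0^3 u'(x) v'(x) dx = ∫_0^3 f v dx for all v ∈ V.
Substituting f(x) = 3*x^2 + x + 3, the right-hand side is ∫_0^3 (3*x^2 + x + 3) v dx.


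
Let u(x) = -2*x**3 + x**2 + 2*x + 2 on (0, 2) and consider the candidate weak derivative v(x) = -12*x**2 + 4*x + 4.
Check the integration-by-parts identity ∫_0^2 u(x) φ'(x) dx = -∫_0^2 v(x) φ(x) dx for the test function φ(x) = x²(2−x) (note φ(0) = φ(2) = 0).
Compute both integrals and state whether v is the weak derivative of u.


LHS = 104/15, RHS = 208/15. No, v is not the weak derivative of u.

u(x) = -2*x**3 + x**2 + 2*x + 2, classical derivative u'(x) = -6*x**2 + 2*x + 2.
φ(x) = x²(2−x), so φ'(x) = x*(4 - 3*x).
Note φ(0) = φ(2) = 0, so the boundary term u·φ vanishes.
LHS = ∫_0^2 u(x) φ'(x) dx = ∫_0^2 (6*x^5 - 11*x^4 - 2*x^3 + 2*x^2 + 8*x) dx. Term by term:
  ∫_0^2 6*x^5 dx = 64;  ∫_0^2 -11*x^4 dx = -352/5;  ∫_0^2 -2*x^3 dx = -8;
  ∫_0^2 2*x^2 dx = 16/3;  ∫_0^2 8*x dx = 16.
Sum: 64 − 352/5 − 8 + 16/3 + 16 = 104/15.
So LHS = 104/15.
∫_0^2 v(x) φ(x) dx = ∫_0^2 (12*x^5 - 28*x^4 + 4*x^3 + 8*x^2) dx. Term by term:
  ∫_0^2 12*x^5 dx = 128;  ∫_0^2 -28*x^4 dx = -896/5;  ∫_0^2 4*x^3 dx = 16;
  ∫_0^2 8*x^2 dx = 64/3.
Sum: 128 − 896/5 + 16 + 64/3 = -208/15.
So RHS = -∫_0^2 v(x) φ(x) dx = 208/15.
LHS − RHS = -104/15 ≠ 0, so the identity fails.
(For a valid weak derivative the identity must hold for EVERY test function, in particular this one. The failure shows v is NOT the weak derivative of u.)
Correct weak derivative would be u'(x) = -6*x**2 + 2*x + 2.


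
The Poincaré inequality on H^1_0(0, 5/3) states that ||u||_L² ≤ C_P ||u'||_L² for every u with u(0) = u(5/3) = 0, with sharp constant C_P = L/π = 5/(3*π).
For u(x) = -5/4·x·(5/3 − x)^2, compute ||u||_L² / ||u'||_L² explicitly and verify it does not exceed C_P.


||u||_L² / ||u'||_L² = 5*sqrt(14)/42 < C_P = 5/(3*π).

u(x) = -5/4·x·(5/3 − x)^2, so u'(x) = -15*x^2/4 + 25*x/3 - 125/36.
u(x) = -5/4·x·(5/3 − x)^2 vanishes at x = 0 and x = 5/3, so u ∈ H^1_0(0, 5/3). Differentiate via the product rule and integrate the resulting polynomials term by term.
  ∫_0^5/3 u² dx = ∫_0^5/3 (25*x^6/16 - 125*x^5/12 + 625*x^4/24 - 3125*x^3/108 + 15625*x^2/1296) dx. Term by term:
    ∫_0^5/3 25*x^6/16 dx = 1953125/244944;  ∫_0^5/3 -125*x^5/12 dx = -1953125/52488;  ∫_0^5/3 625*x^4/24 dx = 390625/5832;
    ∫_0^5/3 -3125*x^3/108 dx = -1953125/34992;  ∫_0^5/3 15625*x^2/1296 dx = 1953125/104976.
  Sum: 1953125/244944 − 1953125/52488 + 390625/5832 − 1953125/34992 + 1953125/104976 = 390625/734832.
  ∫_0^5/3 (u')² dx = ∫_0^5/3 (225*x^4/16 - 125*x^3/2 + 6875*x^2/72 - 3125*x/54 + 15625/1296) dx. Term by term:
    ∫_0^5/3 225*x^4/16 dx = 15625/432;  ∫_0^5/3 -125*x^3/2 dx = -78125/648;  ∫_0^5/3 6875*x^2/72 dx = 859375/5832;
    ∫_0^5/3 -3125*x/54 dx = -78125/972;  ∫_0^5/3 15625/1296 dx = 78125/3888.
  Sum: 15625/432 − 78125/648 + 859375/5832 − 78125/972 + 78125/3888 = 15625/5832.
∫_0^5/3 u² dx = 390625/734832, so ||u||_L² = 625*sqrt(7)/2268.
∫_0^5/3 (u')² dx = 15625/5832, so ||u'||_L² = 125*sqrt(2)/108.
Ratio ||u||_L² / ||u'||_L² = 5*sqrt(14)/42.
Sharp Poincaré constant on H^1_0(0, 5/3) is C_P = L/π = 5/(3*π), achieved by sin(3*π/5·x).
A polynomial bump cannot attain the sharp Poincaré constant (only the first sine eigenfunction does), so the ratio is strictly less than C_P, consistent with ||u||_L² ≤ C_P ||u'||_L².


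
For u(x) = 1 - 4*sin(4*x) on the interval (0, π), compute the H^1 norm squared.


||u||_{H^1(0,π)}^2 = 137*π

u'(x) = -16*cos(4*x).
Expand u² and (u')² and integrate term by term on (0, π), using: for integers n ≥ 1, ∫_0^π sin²(nx) dx = ∫_0^π cos²(nx) dx = π/2; for n ≠ n', ∫_0^π sin(nx)sin(n'x) dx = ∫_0^π cos(nx)cos(n'x) dx = 0; and by product-to-sum, ∫_0^π sin(nx)cos(n'x) dx = ½∫_0^π [sin((n+n')x) + sin((n−n')x)] dx, which is 0 when n+n' is even and 2n/(n²−n'²) when n+n' is odd (it need not vanish on (0, π)). For the constant mode: ∫_0^π 1 dx = π, ∫_0^π cos(nx) dx = 0, ∫_0^π sin(nx) dx = (1−(−1)^n)/n.
  u² squared terms: (1)²·∫1 dx = 1·π = π;  (-4)²·∫sin(4x)² dx = 16·π/2 = 8*π.
  u² cross terms: 2·(1)·(-4)·∫1·sin(4x) dx = -8·(0) = 0.
  So ∫_0^π u² dx = π + 8*π + 0 = 9*π.
  (u')² squared terms: (-16)²·∫cos(4x)² dx = 256·π/2 = 128*π.
  So ∫_0^π (u')² dx = 128*π.
||u||_{H^1}^2 = (9*π) + (128*π) = 137*π.


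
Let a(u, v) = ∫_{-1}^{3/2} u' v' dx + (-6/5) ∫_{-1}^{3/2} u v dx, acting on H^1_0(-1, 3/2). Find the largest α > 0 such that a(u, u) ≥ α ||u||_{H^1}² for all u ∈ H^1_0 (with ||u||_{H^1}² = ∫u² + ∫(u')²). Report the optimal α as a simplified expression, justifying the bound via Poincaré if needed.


α = 2*(-15 + 2*π^2)/(25 + 4*π^2)

Coercivity of a(·,·) on H^1_0(-1, 3/2) means a(u, u) ≥ α ||u||_{H^1}² for every u ∈ H^1_0.
The interval has length L = 5/2, and Poincaré/coercivity depend only on L. Here a(u, u) = ∫(u')² + (-6/5)·∫u².
Here c = -6/5 < 0 with |c| < (π/L)² = 4*π^2/25, so coercivity still holds. The condition a(u,u) ≥ α||u||_{H^1}² reads (1−α)∫(u')² ≥ (α−c)∫u². Any admissible α is ≤ 1 (rapidly oscillating u have ∫u²/∫(u')² → 0), and α = 1 would force 0 ≥ (1−c)∫u², impossible since c < 1; so 1−α > 0. By the sharp Poincaré inequality on H^1_0 of an interval of length L, ∫(u')² ≥ (π/L)²∫u² with equality for the first sine mode sin(π(x−x₀)/L) (x₀ the left endpoint), so the inequality holds for all u iff (1−α)(π/L)² ≥ α − c, i.e. α ≤ ((π/L)² + c)/((π/L)² + 1) = (1 + c(L/π)²)/(1 + (L/π)²). (Direct route, valid since c ≤ 0: Poincaré gives c∫u² ≥ c(L/π)²∫(u')², so a(u,u) ≥ (1 + c(L/π)²)∫(u')², while ||u||_{H^1}² ≤ (1 + (L/π)²)∫(u')²; dividing yields the same α.) With (π/L)² = 4*π^2/25 and c = -6/5, the largest admissible constant is α = ((π/L)² + c)/((π/L)² + 1).
Simplifying, α = 2*(-15 + 2*π^2)/(25 + 4*π^2).


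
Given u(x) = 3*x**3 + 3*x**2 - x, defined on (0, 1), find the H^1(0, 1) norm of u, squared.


||u||_{H^1}^2 = 10063/210

The H^1 norm (squared) on an interval (0, L) is
  ||u||_{H^1}^2 = ∫_0^L u(x)^2 dx + ∫_0^L u'(x)^2 dx.
Compute u'(x) = 9*x**2 + 6*x - 1.
Then u(x)^2 = 9*x**6 + 18*x**5 + 3*x**4 - 6*x**3 + x**2 and u'(x)^2 = 81*x**4 + 108*x**3 + 18*x**2 - 12*x + 1.
Integrate each monomial from 0 to 1 using ∫_0^1 c·x^n dx = c·1^(n+1)/(n+1):
  ∫_0^1 u(x)^2 dx = ∫_0^1 (9*x^6 + 18*x^5 + 3*x^4 - 6*x^3 + x^2) dx. Term by term:
    ∫_0^1 9*x^6 dx = 9/7;  ∫_0^1 18*x^5 dx = 3;  ∫_0^1 3*x^4 dx = 3/5;
    ∫_0^1 -6*x^3 dx = -3/2;  ∫_0^1 x^2 dx = 1/3.
  Sum: 9/7 + 3 + 3/5 − 3/2 + 1/3 = 781/210.
  ∫_0^1 u'(x)^2 dx = ∫_0^1 (81*x^4 + 108*x^3 + 18*x^2 - 12*x + 1) dx. Term by term:
    ∫_0^1 81*x^4 dx = 81/5;  ∫_0^1 108*x^3 dx = 27;  ∫_0^1 18*x^2 dx = 6;
    ∫_0^1 -12*x dx = -6;  ∫_0^1 1 dx = 1.
  Sum: 81/5 + 27 + 6 − 6 + 1 = 221/5.
Adding: ||u||_{H^1}^2 = 781/210 + 221/5 = 10063/210.


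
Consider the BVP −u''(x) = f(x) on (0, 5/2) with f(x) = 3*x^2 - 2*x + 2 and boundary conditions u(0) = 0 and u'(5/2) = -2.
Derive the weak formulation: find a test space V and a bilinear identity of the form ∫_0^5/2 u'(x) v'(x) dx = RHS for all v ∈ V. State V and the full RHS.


V = {v ∈ H^1(0, 5/2) : v(0) = 0} (test functions vanish at x = 0 where u is specified); weak form: ∫_0^5/2 u'v' dx = ∫_0^5/2 (3*x^2 - 2*x + 2) v dx − 2·v(5/2) for all v ∈ V.

Multiply both sides by a test function v and integrate from 0 to 5/2:
  ∫_0^5/2 −u''(x) v(x) dx = ∫_0^5/2 f(x) v(x) dx.
Integrate the LHS by parts once:
  ∫_0^5/2 −u'' v dx = −[u'(x) v(x)]_0^5/2 + ∫_0^5/2 u'(x) v'(x) dx.
Thus ∫_0^5/2 u'(x) v'(x) dx = ∫_0^5/2 f(x) v(x) dx + [u'(x) v(x)]_0^5/2.
Choose V so that boundary terms are either known or forced to vanish.
Mixed BC: u(0) = 0 (Dirichlet) and u'(5/2) = -2 (Neumann). Define V = {v ∈ H^1(0, 5/2) : v(0) = 0}. Then [u' v]_0^5/2 = u'(5/2)·v(5/2) − u'(0)·0 = − 2·v(5/2).
Weak formulation: find u (satisfying any essential BC) such that ∫_0^5/2 u'(x) v'(x) dx = ∫_0^5/2 f v dx − 2·v(5/2) for all v ∈ V (Dirichlet at 0 absorbed into V; Neumann datum at x = 5/2 contributes the boundary term).
Substituting f(x) = 3*x^2 - 2*x + 2, the right-hand side is ∫_0^5/2 (3*x^2 - 2*x + 2) v dx − 2·v(5/2).


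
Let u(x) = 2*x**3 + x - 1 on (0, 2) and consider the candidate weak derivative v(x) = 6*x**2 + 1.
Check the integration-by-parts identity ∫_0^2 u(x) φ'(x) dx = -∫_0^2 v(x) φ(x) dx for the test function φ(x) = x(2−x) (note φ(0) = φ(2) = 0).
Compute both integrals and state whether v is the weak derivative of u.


LHS = -164/15, RHS = -164/15. Yes, v = u' weakly.

u(x) = 2*x**3 + x - 1, classical derivative u'(x) = 6*x**2 + 1.
φ(x) = x(2−x), so φ'(x) = 2 - 2*x.
Note φ(0) = φ(2) = 0, so the boundary term u·φ vanishes.
LHS = ∫_0^2 u(x) φ'(x) dx = ∫_0^2 (-4*x^4 + 4*x^3 - 2*x^2 + 4*x - 2) dx. Term by term:
  ∫_0^2 -4*x^4 dx = -128/5;  ∫_0^2 4*x^3 dx = 16;  ∫_0^2 -2*x^2 dx = -16/3;
  ∫_0^2 4*x dx = 8;  ∫_0^2 -2 dx = -4.
Sum: -128/5 + 16 − 16/3 + 8 − 4 = -164/15.
So LHS = -164/15.
∫_0^2 v(x) φ(x) dx = ∫_0^2 (-6*x^4 + 12*x^3 - x^2 + 2*x) dx. Term by term:
  ∫_0^2 -6*x^4 dx = -192/5;  ∫_0^2 12*x^3 dx = 48;  ∫_0^2 -x^2 dx = -8/3;
  ∫_0^2 2*x dx = 4.
Sum: -192/5 + 48 − 8/3 + 4 = 164/15.
So RHS = -∫_0^2 v(x) φ(x) dx = -164/15.
LHS = RHS, so the identity holds for this test φ.
Moreover u is smooth here and v(x) = u'(x) = 6*x**2 + 1 pointwise, so the identity holds for every test function. Hence v is the weak derivative of u.


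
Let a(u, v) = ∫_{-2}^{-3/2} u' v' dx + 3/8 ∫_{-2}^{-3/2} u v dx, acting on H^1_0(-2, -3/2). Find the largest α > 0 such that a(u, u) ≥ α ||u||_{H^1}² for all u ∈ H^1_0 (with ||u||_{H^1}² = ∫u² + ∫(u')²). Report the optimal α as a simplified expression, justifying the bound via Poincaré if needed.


α = (3 + 32*π^2)/(8*(1 + 4*π^2))

Coercivity of a(·,·) on H^1_0(-2, -3/2) means a(u, u) ≥ α ||u||_{H^1}² for every u ∈ H^1_0.
The interval has length L = 1/2, and Poincaré/coercivity depend only on L. Here a(u, u) = ∫(u')² + (3/8)·∫u².
Here 0 < c = 3/8 < 1. The condition a(u,u) ≥ α||u||_{H^1}² reads (1−α)∫(u')² ≥ (α−c)∫u². Any admissible α is ≤ 1 (rapidly oscillating u have ∫u²/∫(u')² → 0), and α = 1 would force 0 ≥ (1−c)∫u², impossible since c < 1; so 1−α > 0. By the sharp Poincaré inequality on H^1_0 of an interval of length L, ∫(u')² ≥ (π/L)²∫u² with equality for the first sine mode sin(π(x−x₀)/L) (x₀ the left endpoint), so the inequality holds for all u iff (1−α)(π/L)² ≥ α − c, i.e. α ≤ ((π/L)² + c)/((π/L)² + 1) = (1 + c(L/π)²)/(1 + (L/π)²). With (π/L)² = 4*π^2 and c = 3/8, the largest admissible constant is α = ((π/L)² + c)/((π/L)² + 1).
Simplifying, α = (3 + 32*π^2)/(8*(1 + 4*π^2)).


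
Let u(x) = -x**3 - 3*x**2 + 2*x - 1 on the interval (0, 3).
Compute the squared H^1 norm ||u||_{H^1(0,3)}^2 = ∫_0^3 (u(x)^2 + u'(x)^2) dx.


||u||_{H^1}^2 = 171033/70

The H^1 norm (squared) on an interval (0, L) is
  ||u||_{H^1}^2 = ∫_0^L u(x)^2 dx + ∫_0^L u'(x)^2 dx.
Compute u'(x) = -3*x**2 - 6*x + 2.
Then u(x)^2 = x**6 + 6*x**5 + 5*x**4 - 10*x**3 + 10*x**2 - 4*x + 1 and u'(x)^2 = 9*x**4 + 36*x**3 + 24*x**2 - 24*x + 4.
Integrate each monomial from 0 to 3 using ∫_0^3 c·x^n dx = c·3^(n+1)/(n+1):
  ∫_0^3 u(x)^2 dx = ∫_0^3 (x^6 + 6*x^5 + 5*x^4 - 10*x^3 + 10*x^2 - 4*x + 1) dx. Term by term:
    ∫_0^3 x^6 dx = 2187/7;  ∫_0^3 6*x^5 dx = 729;  ∫_0^3 5*x^4 dx = 243;
    ∫_0^3 -10*x^3 dx = -405/2;  ∫_0^3 10*x^2 dx = 90;  ∫_0^3 -4*x dx = -18;
    ∫_0^3 1 dx = 3.
  Sum: 2187/7 + 729 + 243 − 405/2 + 90 − 18 + 3 = 16197/14.
  ∫_0^3 u'(x)^2 dx = ∫_0^3 (9*x^4 + 36*x^3 + 24*x^2 - 24*x + 4) dx. Term by term:
    ∫_0^3 9*x^4 dx = 2187/5;  ∫_0^3 36*x^3 dx = 729;  ∫_0^3 24*x^2 dx = 216;
    ∫_0^3 -24*x dx = -108;  ∫_0^3 4 dx = 12.
  Sum: 2187/5 + 729 + 216 − 108 + 12 = 6432/5.
Adding: ||u||_{H^1}^2 = 16197/14 + 6432/5 = 171033/70.


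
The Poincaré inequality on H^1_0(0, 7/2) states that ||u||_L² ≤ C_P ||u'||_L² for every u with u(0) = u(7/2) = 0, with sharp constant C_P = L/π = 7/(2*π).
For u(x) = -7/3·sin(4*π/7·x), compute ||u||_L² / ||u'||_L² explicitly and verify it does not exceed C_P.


||u||_L² / ||u'||_L² = 7/(4*π) < C_P = 7/(2*π).

u(x) = -7/3·sin(4*π/7·x), so u'(x) = -4*π*cos(4*π*x/7)/3.
Writing u(x) = A·sin(kπx/L) with A = -7/3 and k = 2, use ∫_0^L sin²(kπx/L) dx = L/2 and ∫_0^L cos²(kπx/L) dx = L/2.
u² = 49/9·sin²(4*π/7·x) and (u')² = 16*π^2/9·cos²(4*π/7·x), and each of sin², cos² integrates to L/2 = 7/4 over (0, 7/2).
∫_0^7/2 u² dx = 343/36, so ||u||_L² = 7*sqrt(7)/6.
∫_0^7/2 (u')² dx = 28*π^2/9, so ||u'||_L² = 2*sqrt(7)*π/3.
Ratio ||u||_L² / ||u'||_L² = 7/(4*π).
Sharp Poincaré constant on H^1_0(0, 7/2) is C_P = L/π = 7/(2*π), achieved by sin(2*π/7·x).
This is the k = 2 harmonic; the ratio L/(kπ) is strictly less than C_P = L/π, consistent with the sharp inequality ||u||_L² ≤ C_P ||u'||_L².


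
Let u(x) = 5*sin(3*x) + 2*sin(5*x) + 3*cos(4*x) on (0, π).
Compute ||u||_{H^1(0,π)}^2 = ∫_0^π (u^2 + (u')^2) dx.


||u||_{H^1(0,π)}^2 = -4420/21 + 507*π/2

u'(x) = -12*sin(4*x) + 15*cos(3*x) + 10*cos(5*x).
Expand u² and (u')² and integrate term by term on (0, π), using: for integers n ≥ 1, ∫_0^π sin²(nx) dx = ∫_0^π cos²(nx) dx = π/2; for n ≠ n', ∫_0^π sin(nx)sin(n'x) dx = ∫_0^π cos(nx)cos(n'x) dx = 0; and by product-to-sum, ∫_0^π sin(nx)cos(n'x) dx = ½∫_0^π [sin((n+n')x) + sin((n−n')x)] dx, which is 0 when n+n' is even and 2n/(n²−n'²) when n+n' is odd (it need not vanish on (0, π)).
  u² squared terms: (2)²·∫sin(5x)² dx = 4·π/2 = 2*π;  (3)²·∫cos(4x)² dx = 9·π/2 = 9*π/2;  (5)²·∫sin(3x)² dx = 25·π/2 = 25*π/2.
  u² cross terms: 2·(2)·(3)·∫sin(5x)·cos(4x) dx = 12·(10/9) = 40/3;  2·(2)·(5)·∫sin(5x)·sin(3x) dx = 20·(0) = 0;  2·(3)·(5)·∫cos(4x)·sin(3x) dx = 30·(-6/7) = -180/7.
  So ∫_0^π u² dx = 2*π + 9*π/2 + 25*π/2 + 40/3 + 0 − 180/7 = -260/21 + 19*π.
  (u')² squared terms: (-12)²·∫sin(4x)² dx = 144·π/2 = 72*π;  (10)²·∫cos(5x)² dx = 100·π/2 = 50*π;  (15)²·∫cos(3x)² dx = 225·π/2 = 225*π/2.
  (u')² cross terms: 2·(-12)·(10)·∫sin(4x)·cos(5x) dx = -240·(-8/9) = 640/3;  2·(-12)·(15)·∫sin(4x)·cos(3x) dx = -360·(8/7) = -2880/7;  2·(10)·(15)·∫cos(5x)·cos(3x) dx = 300·(0) = 0.
  So ∫_0^π (u')² dx = 72*π + 50*π + 225*π/2 + 640/3 − 2880/7 + 0 = -4160/21 + 469*π/2.
||u||_{H^1}^2 = (-260/21 + 19*π) + (-4160/21 + 469*π/2) = -4420/21 + 507*π/2.


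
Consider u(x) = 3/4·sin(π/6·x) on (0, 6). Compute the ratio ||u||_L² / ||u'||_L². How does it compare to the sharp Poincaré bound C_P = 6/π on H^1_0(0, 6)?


||u||_L² / ||u'||_L² = 6/π = C_P.

u(x) = 3/4·sin(π/6·x), so u'(x) = π*cos(π*x/6)/8.
Writing u(x) = A·sin(kπx/L) with A = 3/4 and k = 1, use ∫_0^L sin²(kπx/L) dx = L/2 and ∫_0^L cos²(kπx/L) dx = L/2.
u² = 9/16·sin²(π/6·x) and (u')² = π^2/64·cos²(π/6·x), and each of sin², cos² integrates to L/2 = 3 over (0, 6).
∫_0^6 u² dx = 27/16, so ||u||_L² = 3*sqrt(3)/4.
∫_0^6 (u')² dx = 3*π^2/64, so ||u'||_L² = sqrt(3)*π/8.
Ratio ||u||_L² / ||u'||_L² = 6/π.
Sharp Poincaré constant on H^1_0(0, 6) is C_P = L/π = 6/π, achieved by sin(π/6·x).
This is the k = 1 eigenfunction (up to amplitude), so the ratio equals the sharp Poincaré constant exactly.


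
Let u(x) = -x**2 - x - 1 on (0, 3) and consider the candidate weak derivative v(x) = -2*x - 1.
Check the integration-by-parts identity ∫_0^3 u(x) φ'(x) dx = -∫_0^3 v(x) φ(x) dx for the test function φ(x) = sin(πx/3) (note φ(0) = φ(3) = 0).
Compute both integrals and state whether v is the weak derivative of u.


LHS = 24/π, RHS = 24/π. Yes, v = u' weakly.

u(x) = -x**2 - x - 1, classical derivative u'(x) = -2*x - 1.
φ(x) = sin(πx/3), so φ'(x) = π*cos(π*x/3)/3.
Note φ(0) = φ(3) = 0, so the boundary term u·φ vanishes.
LHS = ∫_0^3 u(x) φ'(x) dx = ∫_0^3 (-π*x^2*cos(π*x/3)/3 - π*x*cos(π*x/3)/3 - π*cos(π*x/3)/3) dx. Term by term:
  ∫_0^3 -π*cos(π*x/3)/3 dx = 0;  ∫_0^3 -π*x*cos(π*x/3)/3 dx = 6/π;  ∫_0^3 -π*x^2*cos(π*x/3)/3 dx = 18/π.
Sum: 0 + 6/π + 18/π = 24/π.
So LHS = 24/π.
∫_0^3 v(x) φ(x) dx = ∫_0^3 (-2*x*sin(π*x/3) - sin(π*x/3)) dx. Term by term:
  ∫_0^3 -sin(π*x/3) dx = -6/π;  ∫_0^3 -2*x*sin(π*x/3) dx = -18/π.
Sum: -6/π − 18/π = -24/π.
So RHS = -∫_0^3 v(x) φ(x) dx = 24/π.
LHS = RHS, so the identity holds for this test φ.
Moreover u is smooth here and v(x) = u'(x) = -2*x - 1 pointwise, so the identity holds for every test function. Hence v is the weak derivative of u.


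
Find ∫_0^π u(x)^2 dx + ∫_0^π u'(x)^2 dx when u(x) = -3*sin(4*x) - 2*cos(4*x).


||u||_{H^1(0,π)}^2 = 221*π/2

u'(x) = 8*sin(4*x) - 12*cos(4*x).
Expand u² and (u')² and integrate term by term on (0, π), using: for integers n ≥ 1, ∫_0^π sin²(nx) dx = ∫_0^π cos²(nx) dx = π/2; for n ≠ n', ∫_0^π sin(nx)sin(n'x) dx = ∫_0^π cos(nx)cos(n'x) dx = 0; and by product-to-sum, ∫_0^π sin(nx)cos(n'x) dx = ½∫_0^π [sin((n+n')x) + sin((n−n')x)] dx, which is 0 when n+n' is even and 2n/(n²−n'²) when n+n' is odd (it need not vanish on (0, π)).
  u² squared terms: (-3)²·∫sin(4x)² dx = 9·π/2 = 9*π/2;  (-2)²·∫cos(4x)² dx = 4·π/2 = 2*π.
  u² cross terms: 2·(-3)·(-2)·∫sin(4x)·cos(4x) dx = 12·(0) = 0.
  So ∫_0^π u² dx = 9*π/2 + 2*π + 0 = 13*π/2.
  (u')² squared terms: (-12)²·∫cos(4x)² dx = 144·π/2 = 72*π;  (8)²·∫sin(4x)² dx = 64·π/2 = 32*π.
  (u')² cross terms: 2·(-12)·(8)·∫cos(4x)·sin(4x) dx = -192·(0) = 0.
  So ∫_0^π (u')² dx = 72*π + 32*π + 0 = 104*π.
||u||_{H^1}^2 = (13*π/2) + (104*π) = 221*π/2.
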